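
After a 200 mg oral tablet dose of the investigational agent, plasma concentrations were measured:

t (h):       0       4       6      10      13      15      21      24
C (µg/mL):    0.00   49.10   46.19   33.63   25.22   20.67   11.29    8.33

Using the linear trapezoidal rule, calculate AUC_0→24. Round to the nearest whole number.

AUC = 613 µg/mL·h

Trapezoidal AUC_0→24:
  [0→4]: (0.00+49.10)/2 × 4 = 98.2
  [4→6]: (49.10+46.19)/2 × 2 = 95.29
  [6→10]: (46.19+33.63)/2 × 4 = 159.64
  [10→13]: (33.63+25.22)/2 × 3 = 88.275
  [13→15]: (25.22+20.67)/2 × 2 = 45.89
  [15→21]: (20.67+11.29)/2 × 6 = 95.88
  [21→24]: (11.29+8.33)/2 × 3 = 29.43
  Sum = 612.605 µg/mL·h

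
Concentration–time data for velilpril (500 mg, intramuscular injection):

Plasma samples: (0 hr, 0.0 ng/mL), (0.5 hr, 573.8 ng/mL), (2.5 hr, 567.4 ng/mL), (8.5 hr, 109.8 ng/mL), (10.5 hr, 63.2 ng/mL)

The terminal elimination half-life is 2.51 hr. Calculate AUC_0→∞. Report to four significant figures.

Trapezoidal AUC_0→10.5:
  [0→0.5]: (0.0+573.8)/2 × 0.5 = 143.45
  [0.5→2.5]: (573.8+567.4)/2 × 2 = 1141.2
  [2.5→8.5]: (567.4+109.8)/2 × 6 = 2031.6
  [8.5→10.5]: (109.8+63.2)/2 × 2 = 173.0
  Sum = 3489.25 ng/mL·hr
k_e = ln2 / t½ = 0.693147 / 2.51 = 0.2762 hr^-1
Extrapolated tail: C_last / k_e = 63.2 / 0.2762 = 228.820
AUC_0→∞ = 3489.25 + 228.820 = 3718.07 ng/mL·hr

AUC = 3718 ng/mL·hr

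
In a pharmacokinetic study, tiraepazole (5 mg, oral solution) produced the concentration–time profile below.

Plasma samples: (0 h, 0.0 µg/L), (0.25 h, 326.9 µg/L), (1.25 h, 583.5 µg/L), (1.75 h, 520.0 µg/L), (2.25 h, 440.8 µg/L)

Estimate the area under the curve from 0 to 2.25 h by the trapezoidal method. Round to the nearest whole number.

Trapezoidal AUC_0→2.25:
  [0→0.25]: (0.0+326.9)/2 × 0.25 = 40.8625
  [0.25→1.25]: (326.9+583.5)/2 × 1 = 455.2
  [1.25→1.75]: (583.5+520.0)/2 × 0.5 = 275.875
  [1.75→2.25]: (520.0+440.8)/2 × 0.5 = 240.2
  Sum = 1012.1375 µg/L·h

AUC = 1012 µg/L·h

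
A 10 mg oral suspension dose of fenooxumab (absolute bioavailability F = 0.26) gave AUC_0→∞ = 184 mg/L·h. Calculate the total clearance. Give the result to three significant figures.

CL = F × Dose / AUC_0→∞
   = 0.26 × 10 / 184 = 0.0141304 L/h

CL = 0.0141 L/h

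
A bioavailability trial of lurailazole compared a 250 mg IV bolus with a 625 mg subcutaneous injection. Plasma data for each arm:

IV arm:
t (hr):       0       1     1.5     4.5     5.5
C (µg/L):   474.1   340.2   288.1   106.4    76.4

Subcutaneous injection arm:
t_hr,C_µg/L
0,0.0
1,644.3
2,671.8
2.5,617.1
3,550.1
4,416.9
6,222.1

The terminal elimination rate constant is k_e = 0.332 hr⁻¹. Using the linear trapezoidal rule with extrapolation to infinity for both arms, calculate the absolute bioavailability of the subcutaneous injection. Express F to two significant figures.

F = 0.92

Trapezoidal AUC_0→5.5 (IV):
  [0→1]: (474.1+340.2)/2 × 1 = 407.15
  [1→1.5]: (340.2+288.1)/2 × 0.5 = 157.075
  [1.5→4.5]: (288.1+106.4)/2 × 3 = 591.75
  [4.5→5.5]: (106.4+76.4)/2 × 1 = 91.4
  Sum = 1247.375 µg/L·hr
IV tail: 76.4/0.332 = 230.120; AUC_iv,0→∞ = 1247.375 + 230.120 = 1477.495 µg/L·hr
Trapezoidal AUC_0→6 (subcutaneous injection):
  [0→1]: (0.0+644.3)/2 × 1 = 322.15
  [1→2]: (644.3+671.8)/2 × 1 = 658.05
  [2→2.5]: (671.8+617.1)/2 × 0.5 = 322.225
  [2.5→3]: (617.1+550.1)/2 × 0.5 = 291.8
  [3→4]: (550.1+416.9)/2 × 1 = 483.5
  [4→6]: (416.9+222.1)/2 × 2 = 639.0
  Sum = 2716.725 µg/L·hr
subcutaneous injection tail: 222.1/0.332 = 668.976; AUC_ev,0→∞ = 2716.725 + 668.976 = 3385.701 µg/L·hr
F = (AUC_ev/D_ev)/(AUC_iv/D_iv) = (3385.701/625)/(1477.495/250) = 5.4171216/5.90998 = 0.9166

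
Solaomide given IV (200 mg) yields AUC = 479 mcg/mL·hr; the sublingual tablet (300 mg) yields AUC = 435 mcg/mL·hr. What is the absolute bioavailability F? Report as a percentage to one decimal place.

F = (AUC_ev / D_ev) / (AUC_iv / D_iv)
  = (435/300) / (479/200)
  = 1.45 / 2.395 = 0.6054
  = 60.54%

F = 60.5%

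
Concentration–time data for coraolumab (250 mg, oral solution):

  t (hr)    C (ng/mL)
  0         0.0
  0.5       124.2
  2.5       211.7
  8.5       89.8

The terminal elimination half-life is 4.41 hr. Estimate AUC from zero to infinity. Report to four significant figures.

AUC = 1843 ng/mL·hr

Trapezoidal AUC_0→8.5:
  [0→0.5]: (0.0+124.2)/2 × 0.5 = 31.05
  [0.5→2.5]: (124.2+211.7)/2 × 2 = 335.9
  [2.5→8.5]: (211.7+89.8)/2 × 6 = 904.5
  Sum = 1271.45 ng/mL·hr
k_e = ln2 / t½ = 0.693147 / 4.41 = 0.1572 hr^-1
Extrapolated tail: C_last / k_e = 89.8 / 0.1572 = 571.247
AUC_0→∞ = 1271.45 + 571.247 = 1842.697 ng/mL·hr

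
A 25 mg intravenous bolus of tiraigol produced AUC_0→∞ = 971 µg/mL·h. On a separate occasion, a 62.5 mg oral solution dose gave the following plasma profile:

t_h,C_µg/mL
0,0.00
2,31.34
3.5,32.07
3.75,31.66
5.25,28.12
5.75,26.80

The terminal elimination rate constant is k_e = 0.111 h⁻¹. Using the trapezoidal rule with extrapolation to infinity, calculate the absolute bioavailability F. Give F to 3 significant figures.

F = 0.159

Trapezoidal AUC_0→5.75 (oral solution):
  [0→2]: (0.00+31.34)/2 × 2 = 31.34
  [2→3.5]: (31.34+32.07)/2 × 1.5 = 47.5575
  [3.5→3.75]: (32.07+31.66)/2 × 0.25 = 7.96625
  [3.75→5.25]: (31.66+28.12)/2 × 1.5 = 44.835
  [5.25→5.75]: (28.12+26.80)/2 × 0.5 = 13.73
  Sum = 145.42875 µg/mL·h
Tail: C_last/k_e = 26.80/0.111 = 241.441
AUC_0→∞ (oral solution) = 145.42875 + 241.441 = 386.86975 µg/mL·h
F = (AUC_ev/D_ev)/(AUC_iv/D_iv) = (386.86975/62.5)/(971/25) = 6.189916/38.84 = 0.1594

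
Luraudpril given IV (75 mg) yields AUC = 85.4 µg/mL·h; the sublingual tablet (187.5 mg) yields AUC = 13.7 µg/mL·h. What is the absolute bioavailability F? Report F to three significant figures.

F = 0.0642

F = (AUC_ev / D_ev) / (AUC_iv / D_iv)
  = (13.7/187.5) / (85.4/75)
  = 0.0730667 / 1.13867 = 0.0642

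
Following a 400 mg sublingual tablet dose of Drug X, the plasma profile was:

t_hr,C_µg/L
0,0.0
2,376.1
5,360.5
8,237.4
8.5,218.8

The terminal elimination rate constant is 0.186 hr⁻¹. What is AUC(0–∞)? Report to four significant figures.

Trapezoidal AUC_0→8.5:
  [0→2]: (0.0+376.1)/2 × 2 = 376.1
  [2→5]: (376.1+360.5)/2 × 3 = 1104.9
  [5→8]: (360.5+237.4)/2 × 3 = 896.85
  [8→8.5]: (237.4+218.8)/2 × 0.5 = 114.05
  Sum = 2491.9 µg/L·hr
Extrapolated tail: C_last / k_e = 218.8 / 0.186 = 1176.344
AUC_0→∞ = 2491.9 + 1176.344 = 3668.244 µg/L·hr

AUC = 3668 µg/L·hr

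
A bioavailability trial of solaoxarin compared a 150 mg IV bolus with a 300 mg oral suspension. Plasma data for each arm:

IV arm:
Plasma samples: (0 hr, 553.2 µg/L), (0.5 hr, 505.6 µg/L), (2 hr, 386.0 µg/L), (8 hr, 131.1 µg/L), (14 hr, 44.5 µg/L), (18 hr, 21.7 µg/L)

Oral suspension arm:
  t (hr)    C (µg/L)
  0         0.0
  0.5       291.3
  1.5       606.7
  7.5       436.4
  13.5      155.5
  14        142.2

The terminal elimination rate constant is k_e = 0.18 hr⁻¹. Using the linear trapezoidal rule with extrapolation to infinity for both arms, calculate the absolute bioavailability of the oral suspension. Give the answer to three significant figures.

F = 0.964

Trapezoidal AUC_0→18 (IV):
  [0→0.5]: (553.2+505.6)/2 × 0.5 = 264.7
  [0.5→2]: (505.6+386.0)/2 × 1.5 = 668.7
  [2→8]: (386.0+131.1)/2 × 6 = 1551.3
  [8→14]: (131.1+44.5)/2 × 6 = 526.8
  [14→18]: (44.5+21.7)/2 × 4 = 132.4
  Sum = 3143.9 µg/L·hr
IV tail: 21.7/0.18 = 120.556; AUC_iv,0→∞ = 3143.9 + 120.556 = 3264.456 µg/L·hr
Trapezoidal AUC_0→14 (oral suspension):
  [0→0.5]: (0.0+291.3)/2 × 0.5 = 72.825
  [0.5→1.5]: (291.3+606.7)/2 × 1 = 449.0
  [1.5→7.5]: (606.7+436.4)/2 × 6 = 3129.3
  [7.5→13.5]: (436.4+155.5)/2 × 6 = 1775.7
  [13.5→14]: (155.5+142.2)/2 × 0.5 = 74.425
  Sum = 5501.25 µg/L·hr
oral suspension tail: 142.2/0.18 = 790.000; AUC_ev,0→∞ = 5501.25 + 790.000 = 6291.25 µg/L·hr
F = (AUC_ev/D_ev)/(AUC_iv/D_iv) = (6291.25/300)/(3264.456/150) = 20.9708/21.76304 = 0.9636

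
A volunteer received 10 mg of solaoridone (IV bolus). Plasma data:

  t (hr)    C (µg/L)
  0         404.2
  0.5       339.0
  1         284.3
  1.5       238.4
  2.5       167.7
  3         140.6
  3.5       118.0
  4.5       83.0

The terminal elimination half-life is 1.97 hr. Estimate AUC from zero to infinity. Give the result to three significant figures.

Trapezoidal AUC_0→4.5:
  [0→0.5]: (404.2+339.0)/2 × 0.5 = 185.8
  [0.5→1]: (339.0+284.3)/2 × 0.5 = 155.825
  [1→1.5]: (284.3+238.4)/2 × 0.5 = 130.675
  [1.5→2.5]: (238.4+167.7)/2 × 1 = 203.05
  [2.5→3]: (167.7+140.6)/2 × 0.5 = 77.075
  [3→3.5]: (140.6+118.0)/2 × 0.5 = 64.65
  [3.5→4.5]: (118.0+83.0)/2 × 1 = 100.5
  Sum = 917.575 µg/L·hr
k_e = ln2 / t½ = 0.693147 / 1.97 = 0.3519 hr^-1
Extrapolated tail: C_last / k_e = 83.0 / 0.3519 = 235.862
AUC_0→∞ = 917.575 + 235.862 = 1153.437 µg/L·hr

AUC = 1150 µg/L·hr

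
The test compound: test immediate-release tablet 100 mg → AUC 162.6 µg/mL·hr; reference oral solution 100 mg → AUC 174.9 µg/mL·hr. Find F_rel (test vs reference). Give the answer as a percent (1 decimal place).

F_rel = (AUC_test/D_test) / (AUC_ref/D_ref)
      = (162.6/100) / (174.9/100)
      = 1.626 / 1.749 = 0.9297 = 92.97%

F_rel = 93.0%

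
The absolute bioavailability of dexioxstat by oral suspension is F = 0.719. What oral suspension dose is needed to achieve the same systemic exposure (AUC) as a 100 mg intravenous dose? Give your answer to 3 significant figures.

D_oral = 139 mg

For equal systemic exposure: F × D_ev = D_iv
D_ev = D_iv / F = 100 / 0.719 = 139.082 mg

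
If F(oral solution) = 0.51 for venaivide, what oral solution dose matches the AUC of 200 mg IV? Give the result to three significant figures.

D_oral = 392 mg

For equal systemic exposure: F × D_ev = D_iv
D_ev = D_iv / F = 200 / 0.51 = 392.157 mg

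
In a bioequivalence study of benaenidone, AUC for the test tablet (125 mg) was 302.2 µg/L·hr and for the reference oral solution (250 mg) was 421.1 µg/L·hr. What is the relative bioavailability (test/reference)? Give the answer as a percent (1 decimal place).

F_rel = 143.5%

F_rel = (AUC_test/D_test) / (AUC_ref/D_ref)
      = (302.2/125) / (421.1/250)
      = 2.4176 / 1.6844 = 1.4353 = 143.53%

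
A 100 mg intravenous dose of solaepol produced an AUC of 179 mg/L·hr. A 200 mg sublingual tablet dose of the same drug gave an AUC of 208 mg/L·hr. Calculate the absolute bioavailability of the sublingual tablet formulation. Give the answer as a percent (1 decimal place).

F = (AUC_ev / D_ev) / (AUC_iv / D_iv)
  = (208/200) / (179/100)
  = 1.04 / 1.79 = 0.5810
  = 58.10%

F = 58.1%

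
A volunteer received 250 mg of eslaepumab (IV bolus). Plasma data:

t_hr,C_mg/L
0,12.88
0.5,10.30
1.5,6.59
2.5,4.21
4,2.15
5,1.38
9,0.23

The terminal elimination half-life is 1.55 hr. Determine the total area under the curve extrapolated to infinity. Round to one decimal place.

AUC = 29.9 mg/L·hr

Trapezoidal AUC_0→9:
  [0→0.5]: (12.88+10.30)/2 × 0.5 = 5.795
  [0.5→1.5]: (10.30+6.59)/2 × 1 = 8.445
  [1.5→2.5]: (6.59+4.21)/2 × 1 = 5.4
  [2.5→4]: (4.21+2.15)/2 × 1.5 = 4.77
  [4→5]: (2.15+1.38)/2 × 1 = 1.765
  [5→9]: (1.38+0.23)/2 × 4 = 3.22
  Sum = 29.395 mg/L·hr
k_e = ln2 / t½ = 0.693147 / 1.55 = 0.4472 hr^-1
Extrapolated tail: C_last / k_e = 0.23 / 0.4472 = 0.514
AUC_0→∞ = 29.395 + 0.514 = 29.909 mg/L·hr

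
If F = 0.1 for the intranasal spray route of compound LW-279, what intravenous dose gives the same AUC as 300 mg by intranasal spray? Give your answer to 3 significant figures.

Systemic exposure from an extravascular dose = F × D_ev, so the equivalent IV dose is F × D_ev.
D_iv = F × D_ev = 0.1 × 300 = 30 mg

D_iv = 30.0 mg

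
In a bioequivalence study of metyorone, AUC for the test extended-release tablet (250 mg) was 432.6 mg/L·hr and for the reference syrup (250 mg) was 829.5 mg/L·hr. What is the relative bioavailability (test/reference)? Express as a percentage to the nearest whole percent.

F_rel = (AUC_test/D_test) / (AUC_ref/D_ref)
      = (432.6/250) / (829.5/250)
      = 1.7304 / 3.318 = 0.5215 = 52.15%

F_rel = 52%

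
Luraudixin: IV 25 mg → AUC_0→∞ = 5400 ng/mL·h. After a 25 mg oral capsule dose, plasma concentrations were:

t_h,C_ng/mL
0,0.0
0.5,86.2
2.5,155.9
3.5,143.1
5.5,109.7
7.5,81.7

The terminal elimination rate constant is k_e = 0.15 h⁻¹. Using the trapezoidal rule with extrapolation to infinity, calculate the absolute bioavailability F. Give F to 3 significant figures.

F = 0.260

Trapezoidal AUC_0→7.5 (oral capsule):
  [0→0.5]: (0.0+86.2)/2 × 0.5 = 21.55
  [0.5→2.5]: (86.2+155.9)/2 × 2 = 242.1
  [2.5→3.5]: (155.9+143.1)/2 × 1 = 149.5
  [3.5→5.5]: (143.1+109.7)/2 × 2 = 252.8
  [5.5→7.5]: (109.7+81.7)/2 × 2 = 191.4
  Sum = 857.35 ng/mL·h
Tail: C_last/k_e = 81.7/0.15 = 544.667
AUC_0→∞ (oral capsule) = 857.35 + 544.667 = 1402.017 ng/mL·h
F = (AUC_ev/D_ev)/(AUC_iv/D_iv) = (1402.017/25)/(5400/25) = 56.08068/216 = 0.2596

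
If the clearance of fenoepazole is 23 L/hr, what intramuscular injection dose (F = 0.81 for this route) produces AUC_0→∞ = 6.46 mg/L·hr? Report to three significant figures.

Dose = 183 mg

Dose = CL × AUC_0→∞ / F
     = 23 × 6.46 / 0.81 = 183.432 mg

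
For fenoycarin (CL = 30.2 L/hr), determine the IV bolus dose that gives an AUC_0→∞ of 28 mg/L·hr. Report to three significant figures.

Dose = 846 mg

Dose_iv = CL × AUC_0→∞
     = 30.2 × 28 = 845.6 mg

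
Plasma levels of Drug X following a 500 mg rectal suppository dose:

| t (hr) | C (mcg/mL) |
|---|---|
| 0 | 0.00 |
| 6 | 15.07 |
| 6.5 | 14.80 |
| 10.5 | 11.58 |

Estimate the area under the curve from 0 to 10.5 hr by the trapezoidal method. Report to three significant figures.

Trapezoidal AUC_0→10.5:
  [0→6]: (0.00+15.07)/2 × 6 = 45.21
  [6→6.5]: (15.07+14.80)/2 × 0.5 = 7.4675
  [6.5→10.5]: (14.80+11.58)/2 × 4 = 52.76
  Sum = 105.4375 mcg/mL·hr

AUC = 105 mcg/mL·hr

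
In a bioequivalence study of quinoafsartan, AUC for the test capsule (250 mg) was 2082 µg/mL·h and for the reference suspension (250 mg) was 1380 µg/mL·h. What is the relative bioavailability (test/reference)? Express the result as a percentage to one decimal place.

F_rel = 150.9%

F_rel = (AUC_test/D_test) / (AUC_ref/D_ref)
      = (2082/250) / (1380/250)
      = 8.328 / 5.52 = 1.5087 = 150.87%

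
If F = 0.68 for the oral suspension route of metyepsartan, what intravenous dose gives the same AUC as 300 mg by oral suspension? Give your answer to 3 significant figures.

D_iv = 204 mg

Systemic exposure from an extravascular dose = F × D_ev, so the equivalent IV dose is F × D_ev.
D_iv = F × D_ev = 0.68 × 300 = 204 mg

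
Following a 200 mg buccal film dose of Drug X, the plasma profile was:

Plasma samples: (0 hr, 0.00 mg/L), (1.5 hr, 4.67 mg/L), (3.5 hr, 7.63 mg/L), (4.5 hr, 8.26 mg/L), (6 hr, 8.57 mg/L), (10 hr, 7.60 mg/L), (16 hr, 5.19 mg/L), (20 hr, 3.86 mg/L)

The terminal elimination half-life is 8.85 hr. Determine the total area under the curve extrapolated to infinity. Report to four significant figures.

Trapezoidal AUC_0→20:
  [0→1.5]: (0.00+4.67)/2 × 1.5 = 3.5025
  [1.5→3.5]: (4.67+7.63)/2 × 2 = 12.3
  [3.5→4.5]: (7.63+8.26)/2 × 1 = 7.945
  [4.5→6]: (8.26+8.57)/2 × 1.5 = 12.6225
  [6→10]: (8.57+7.60)/2 × 4 = 32.34
  [10→16]: (7.60+5.19)/2 × 6 = 38.37
  [16→20]: (5.19+3.86)/2 × 4 = 18.1
  Sum = 125.18 mg/L·hr
k_e = ln2 / t½ = 0.693147 / 8.85 = 0.0783 hr^-1
Extrapolated tail: C_last / k_e = 3.86 / 0.0783 = 49.298
AUC_0→∞ = 125.18 + 49.298 = 174.478 mg/L·hr

AUC = 174.5 mg/L·hr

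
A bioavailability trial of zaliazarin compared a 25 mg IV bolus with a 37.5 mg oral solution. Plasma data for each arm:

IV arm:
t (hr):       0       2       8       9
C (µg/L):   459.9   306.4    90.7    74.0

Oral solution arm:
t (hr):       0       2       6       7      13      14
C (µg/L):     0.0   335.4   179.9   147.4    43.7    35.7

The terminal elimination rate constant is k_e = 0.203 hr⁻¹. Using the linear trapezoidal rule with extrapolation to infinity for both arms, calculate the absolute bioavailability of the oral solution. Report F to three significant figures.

Trapezoidal AUC_0→9 (IV):
  [0→2]: (459.9+306.4)/2 × 2 = 766.3
  [2→8]: (306.4+90.7)/2 × 6 = 1191.3
  [8→9]: (90.7+74.0)/2 × 1 = 82.35
  Sum = 2039.95 µg/L·hr
IV tail: 74.0/0.203 = 364.532; AUC_iv,0→∞ = 2039.95 + 364.532 = 2404.482 µg/L·hr
Trapezoidal AUC_0→14 (oral solution):
  [0→2]: (0.0+335.4)/2 × 2 = 335.4
  [2→6]: (335.4+179.9)/2 × 4 = 1030.6
  [6→7]: (179.9+147.4)/2 × 1 = 163.65
  [7→13]: (147.4+43.7)/2 × 6 = 573.3
  [13→14]: (43.7+35.7)/2 × 1 = 39.7
  Sum = 2142.65 µg/L·hr
oral solution tail: 35.7/0.203 = 175.862; AUC_ev,0→∞ = 2142.65 + 175.862 = 2318.512 µg/L·hr
F = (AUC_ev/D_ev)/(AUC_iv/D_iv) = (2318.512/37.5)/(2404.482/25) = 61.827/96.17928 = 0.6428

F = 0.643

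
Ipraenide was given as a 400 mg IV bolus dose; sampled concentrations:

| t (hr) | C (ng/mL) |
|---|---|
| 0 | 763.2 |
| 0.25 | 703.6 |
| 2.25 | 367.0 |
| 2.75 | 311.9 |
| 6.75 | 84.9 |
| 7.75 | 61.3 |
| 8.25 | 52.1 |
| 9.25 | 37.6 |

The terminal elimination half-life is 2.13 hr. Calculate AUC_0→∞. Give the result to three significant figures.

AUC = 2480 ng/mL·hr

Trapezoidal AUC_0→9.25:
  [0→0.25]: (763.2+703.6)/2 × 0.25 = 183.35
  [0.25→2.25]: (703.6+367.0)/2 × 2 = 1070.6
  [2.25→2.75]: (367.0+311.9)/2 × 0.5 = 169.725
  [2.75→6.75]: (311.9+84.9)/2 × 4 = 793.6
  [6.75→7.75]: (84.9+61.3)/2 × 1 = 73.1
  [7.75→8.25]: (61.3+52.1)/2 × 0.5 = 28.35
  [8.25→9.25]: (52.1+37.6)/2 × 1 = 44.85
  Sum = 2363.575 ng/mL·hr
k_e = ln2 / t½ = 0.693147 / 2.13 = 0.3254 hr^-1
Extrapolated tail: C_last / k_e = 37.6 / 0.3254 = 115.550
AUC_0→∞ = 2363.575 + 115.550 = 2479.125 ng/mL·hr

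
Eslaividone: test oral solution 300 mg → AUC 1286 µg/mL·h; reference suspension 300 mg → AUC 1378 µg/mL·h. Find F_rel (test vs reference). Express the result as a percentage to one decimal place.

F_rel = (AUC_test/D_test) / (AUC_ref/D_ref)
      = (1286/300) / (1378/300)
      = 4.28667 / 4.59333 = 0.9332 = 93.32%

F_rel = 93.3%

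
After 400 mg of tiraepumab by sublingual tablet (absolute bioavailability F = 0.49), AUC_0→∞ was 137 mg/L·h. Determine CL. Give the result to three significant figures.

CL = F × Dose / AUC_0→∞
   = 0.49 × 400 / 137 = 1.43066 L/h

CL = 1.43 L/h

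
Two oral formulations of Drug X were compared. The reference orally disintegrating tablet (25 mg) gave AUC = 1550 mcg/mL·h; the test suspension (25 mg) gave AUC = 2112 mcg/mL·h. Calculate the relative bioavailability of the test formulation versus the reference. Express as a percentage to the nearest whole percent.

F_rel = 136%

F_rel = (AUC_test/D_test) / (AUC_ref/D_ref)
      = (2112/25) / (1550/25)
      = 84.48 / 62 = 1.3626 = 136.26%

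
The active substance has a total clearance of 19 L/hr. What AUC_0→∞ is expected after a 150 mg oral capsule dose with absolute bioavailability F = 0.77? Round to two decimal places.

AUC_0→∞ = F × Dose / CL
        = 0.77 × 150 / 19 = 6.07895 mg/L·hr

AUC = 6.08 mg/L·hr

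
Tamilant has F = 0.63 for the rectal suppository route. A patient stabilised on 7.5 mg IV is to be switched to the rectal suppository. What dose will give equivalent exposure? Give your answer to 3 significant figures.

D_rectal = 11.9 mg

For equal systemic exposure: F × D_ev = D_iv
D_ev = D_iv / F = 7.5 / 0.63 = 11.9048 mg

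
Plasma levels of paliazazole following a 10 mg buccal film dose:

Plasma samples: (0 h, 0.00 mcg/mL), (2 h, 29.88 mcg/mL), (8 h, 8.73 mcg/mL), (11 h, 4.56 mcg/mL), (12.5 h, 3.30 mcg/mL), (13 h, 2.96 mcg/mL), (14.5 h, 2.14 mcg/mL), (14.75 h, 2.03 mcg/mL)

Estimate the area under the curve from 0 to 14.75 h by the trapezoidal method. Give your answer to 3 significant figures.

AUC = 177 mcg/mL·h

Trapezoidal AUC_0→14.75:
  [0→2]: (0.00+29.88)/2 × 2 = 29.88
  [2→8]: (29.88+8.73)/2 × 6 = 115.83
  [8→11]: (8.73+4.56)/2 × 3 = 19.935
  [11→12.5]: (4.56+3.30)/2 × 1.5 = 5.895
  [12.5→13]: (3.30+2.96)/2 × 0.5 = 1.565
  [13→14.5]: (2.96+2.14)/2 × 1.5 = 3.825
  [14.5→14.75]: (2.14+2.03)/2 × 0.25 = 0.52125
  Sum = 177.45125 mcg/mL·h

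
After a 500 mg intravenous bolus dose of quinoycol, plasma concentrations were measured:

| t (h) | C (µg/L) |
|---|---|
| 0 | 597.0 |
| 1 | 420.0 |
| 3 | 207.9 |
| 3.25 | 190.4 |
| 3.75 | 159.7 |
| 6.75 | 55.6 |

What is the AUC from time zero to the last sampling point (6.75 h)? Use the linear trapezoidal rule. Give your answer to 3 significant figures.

Trapezoidal AUC_0→6.75:
  [0→1]: (597.0+420.0)/2 × 1 = 508.5
  [1→3]: (420.0+207.9)/2 × 2 = 627.9
  [3→3.25]: (207.9+190.4)/2 × 0.25 = 49.7875
  [3.25→3.75]: (190.4+159.7)/2 × 0.5 = 87.525
  [3.75→6.75]: (159.7+55.6)/2 × 3 = 322.95
  Sum = 1596.6625 µg/L·h

AUC = 1600 µg/L·h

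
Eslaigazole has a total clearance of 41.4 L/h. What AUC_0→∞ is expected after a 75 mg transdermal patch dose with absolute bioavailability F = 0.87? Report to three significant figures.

AUC_0→∞ = F × Dose / CL
        = 0.87 × 75 / 41.4 = 1.57609 mg/L·h

AUC = 1.58 mg/L·h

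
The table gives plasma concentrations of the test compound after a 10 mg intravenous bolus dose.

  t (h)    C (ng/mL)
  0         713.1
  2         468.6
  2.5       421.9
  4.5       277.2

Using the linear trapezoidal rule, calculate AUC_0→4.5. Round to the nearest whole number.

AUC = 2103 ng/mL·h

Trapezoidal AUC_0→4.5:
  [0→2]: (713.1+468.6)/2 × 2 = 1181.7
  [2→2.5]: (468.6+421.9)/2 × 0.5 = 222.625
  [2.5→4.5]: (421.9+277.2)/2 × 2 = 699.1
  Sum = 2103.425 ng/mL·h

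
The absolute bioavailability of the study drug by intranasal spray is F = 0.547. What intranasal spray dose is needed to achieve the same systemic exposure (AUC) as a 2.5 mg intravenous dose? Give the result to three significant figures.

D_intranasal = 4.57 mg

For equal systemic exposure: F × D_ev = D_iv
D_ev = D_iv / F = 2.5 / 0.547 = 4.57038 mg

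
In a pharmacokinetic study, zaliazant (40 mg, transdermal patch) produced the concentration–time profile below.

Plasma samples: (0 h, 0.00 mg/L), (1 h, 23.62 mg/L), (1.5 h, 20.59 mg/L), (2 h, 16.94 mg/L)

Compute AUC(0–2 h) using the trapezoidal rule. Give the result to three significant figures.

AUC = 32.2 mg/L·h

Trapezoidal AUC_0→2:
  [0→1]: (0.00+23.62)/2 × 1 = 11.81
  [1→1.5]: (23.62+20.59)/2 × 0.5 = 11.0525
  [1.5→2]: (20.59+16.94)/2 × 0.5 = 9.3825
  Sum = 32.245 mg/L·h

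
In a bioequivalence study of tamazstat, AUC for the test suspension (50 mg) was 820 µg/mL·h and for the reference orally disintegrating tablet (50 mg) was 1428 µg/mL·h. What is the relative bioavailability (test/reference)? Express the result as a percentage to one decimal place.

F_rel = 57.4%

F_rel = (AUC_test/D_test) / (AUC_ref/D_ref)
      = (820/50) / (1428/50)
      = 16.4 / 28.56 = 0.5742 = 57.42%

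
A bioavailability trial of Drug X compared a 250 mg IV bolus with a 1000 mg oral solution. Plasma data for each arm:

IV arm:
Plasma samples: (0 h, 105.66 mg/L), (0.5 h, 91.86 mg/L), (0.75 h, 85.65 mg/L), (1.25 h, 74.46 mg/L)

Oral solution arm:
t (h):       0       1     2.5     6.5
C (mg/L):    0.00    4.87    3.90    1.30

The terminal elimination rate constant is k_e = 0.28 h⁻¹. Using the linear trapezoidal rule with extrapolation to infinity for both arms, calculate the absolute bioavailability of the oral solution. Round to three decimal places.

Trapezoidal AUC_0→1.25 (IV):
  [0→0.5]: (105.66+91.86)/2 × 0.5 = 49.38
  [0.5→0.75]: (91.86+85.65)/2 × 0.25 = 22.18875
  [0.75→1.25]: (85.65+74.46)/2 × 0.5 = 40.0275
  Sum = 111.59625 mg/L·h
IV tail: 74.46/0.28 = 265.929; AUC_iv,0→∞ = 111.59625 + 265.929 = 377.52525 mg/L·h
Trapezoidal AUC_0→6.5 (oral solution):
  [0→1]: (0.00+4.87)/2 × 1 = 2.435
  [1→2.5]: (4.87+3.90)/2 × 1.5 = 6.5775
  [2.5→6.5]: (3.90+1.30)/2 × 4 = 10.4
  Sum = 19.4125 mg/L·h
oral solution tail: 1.30/0.28 = 4.643; AUC_ev,0→∞ = 19.4125 + 4.643 = 24.0555 mg/L·h
F = (AUC_ev/D_ev)/(AUC_iv/D_iv) = (24.0555/1000)/(377.52525/250) = 0.0240555/1.510101 = 0.0159

F = 0.016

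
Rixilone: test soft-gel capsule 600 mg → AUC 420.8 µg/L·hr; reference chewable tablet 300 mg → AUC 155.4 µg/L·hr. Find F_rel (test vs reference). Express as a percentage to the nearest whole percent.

F_rel = 135%

F_rel = (AUC_test/D_test) / (AUC_ref/D_ref)
      = (420.8/600) / (155.4/300)
      = 0.701333 / 0.518 = 1.3539 = 135.39%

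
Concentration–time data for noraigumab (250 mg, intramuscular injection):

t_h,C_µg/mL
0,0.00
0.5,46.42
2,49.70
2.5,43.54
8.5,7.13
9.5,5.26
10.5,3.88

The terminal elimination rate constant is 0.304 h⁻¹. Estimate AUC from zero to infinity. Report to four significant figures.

AUC = 282.5 µg/mL·h

Trapezoidal AUC_0→10.5:
  [0→0.5]: (0.00+46.42)/2 × 0.5 = 11.605
  [0.5→2]: (46.42+49.70)/2 × 1.5 = 72.09
  [2→2.5]: (49.70+43.54)/2 × 0.5 = 23.31
  [2.5→8.5]: (43.54+7.13)/2 × 6 = 152.01
  [8.5→9.5]: (7.13+5.26)/2 × 1 = 6.195
  [9.5→10.5]: (5.26+3.88)/2 × 1 = 4.57
  Sum = 269.78 µg/mL·h
Extrapolated tail: C_last / k_e = 3.88 / 0.304 = 12.763
AUC_0→∞ = 269.78 + 12.763 = 282.543 µg/mL·h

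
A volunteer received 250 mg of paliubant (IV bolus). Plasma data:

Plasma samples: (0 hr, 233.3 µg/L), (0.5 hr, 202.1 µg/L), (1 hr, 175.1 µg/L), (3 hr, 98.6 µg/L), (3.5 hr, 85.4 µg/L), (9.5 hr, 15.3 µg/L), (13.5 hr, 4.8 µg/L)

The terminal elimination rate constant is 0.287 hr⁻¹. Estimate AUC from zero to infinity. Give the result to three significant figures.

Trapezoidal AUC_0→13.5:
  [0→0.5]: (233.3+202.1)/2 × 0.5 = 108.85
  [0.5→1]: (202.1+175.1)/2 × 0.5 = 94.3
  [1→3]: (175.1+98.6)/2 × 2 = 273.7
  [3→3.5]: (98.6+85.4)/2 × 0.5 = 46.0
  [3.5→9.5]: (85.4+15.3)/2 × 6 = 302.1
  [9.5→13.5]: (15.3+4.8)/2 × 4 = 40.2
  Sum = 865.15 µg/L·hr
Extrapolated tail: C_last / k_e = 4.8 / 0.287 = 16.725
AUC_0→∞ = 865.15 + 16.725 = 881.875 µg/L·hr

AUC = 882 µg/L·hr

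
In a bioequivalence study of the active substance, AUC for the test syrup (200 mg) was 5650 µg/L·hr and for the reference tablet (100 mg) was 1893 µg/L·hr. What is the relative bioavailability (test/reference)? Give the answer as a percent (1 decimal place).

F_rel = (AUC_test/D_test) / (AUC_ref/D_ref)
      = (5650/200) / (1893/100)
      = 28.25 / 18.93 = 1.4923 = 149.23%

F_rel = 149.2%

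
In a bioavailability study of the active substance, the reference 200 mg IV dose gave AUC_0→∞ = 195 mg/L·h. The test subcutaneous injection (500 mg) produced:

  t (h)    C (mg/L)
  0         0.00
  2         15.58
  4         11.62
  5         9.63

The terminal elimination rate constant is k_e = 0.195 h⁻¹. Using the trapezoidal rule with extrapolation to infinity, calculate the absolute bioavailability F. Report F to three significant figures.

F = 0.211

Trapezoidal AUC_0→5 (subcutaneous injection):
  [0→2]: (0.00+15.58)/2 × 2 = 15.58
  [2→4]: (15.58+11.62)/2 × 2 = 27.2
  [4→5]: (11.62+9.63)/2 × 1 = 10.625
  Sum = 53.405 mg/L·h
Tail: C_last/k_e = 9.63/0.195 = 49.385
AUC_0→∞ (subcutaneous injection) = 53.405 + 49.385 = 102.79 mg/L·h
F = (AUC_ev/D_ev)/(AUC_iv/D_iv) = (102.79/500)/(195/200) = 0.20558/0.975 = 0.2109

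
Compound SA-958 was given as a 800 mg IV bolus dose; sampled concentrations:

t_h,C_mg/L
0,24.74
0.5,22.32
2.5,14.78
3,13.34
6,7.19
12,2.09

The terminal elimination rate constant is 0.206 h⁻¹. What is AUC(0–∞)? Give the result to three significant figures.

AUC = 125 mg/L·h

Trapezoidal AUC_0→12:
  [0→0.5]: (24.74+22.32)/2 × 0.5 = 11.765
  [0.5→2.5]: (22.32+14.78)/2 × 2 = 37.1
  [2.5→3]: (14.78+13.34)/2 × 0.5 = 7.03
  [3→6]: (13.34+7.19)/2 × 3 = 30.795
  [6→12]: (7.19+2.09)/2 × 6 = 27.84
  Sum = 114.53 mg/L·h
Extrapolated tail: C_last / k_e = 2.09 / 0.206 = 10.146
AUC_0→∞ = 114.53 + 10.146 = 124.676 mg/L·h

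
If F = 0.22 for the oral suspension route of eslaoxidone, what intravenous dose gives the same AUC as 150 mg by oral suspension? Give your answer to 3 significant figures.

D_iv = 33.0 mg

Systemic exposure from an extravascular dose = F × D_ev, so the equivalent IV dose is F × D_ev.
D_iv = F × D_ev = 0.22 × 150 = 33 mg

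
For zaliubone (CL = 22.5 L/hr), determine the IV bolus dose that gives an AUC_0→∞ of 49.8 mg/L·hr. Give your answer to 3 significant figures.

Dose = 1120 mg

Dose_iv = CL × AUC_0→∞
     = 22.5 × 49.8 = 1120.5 mg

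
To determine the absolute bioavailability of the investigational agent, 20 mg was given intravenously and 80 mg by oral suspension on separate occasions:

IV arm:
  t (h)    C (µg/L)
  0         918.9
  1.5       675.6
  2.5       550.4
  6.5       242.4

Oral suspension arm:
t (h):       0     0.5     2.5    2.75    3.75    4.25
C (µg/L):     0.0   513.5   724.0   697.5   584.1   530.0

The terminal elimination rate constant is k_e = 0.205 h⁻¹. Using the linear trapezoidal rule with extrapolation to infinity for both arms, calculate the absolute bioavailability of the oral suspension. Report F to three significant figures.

F = 0.276

Trapezoidal AUC_0→6.5 (IV):
  [0→1.5]: (918.9+675.6)/2 × 1.5 = 1195.875
  [1.5→2.5]: (675.6+550.4)/2 × 1 = 613.0
  [2.5→6.5]: (550.4+242.4)/2 × 4 = 1585.6
  Sum = 3394.475 µg/L·h
IV tail: 242.4/0.205 = 1182.439; AUC_iv,0→∞ = 3394.475 + 1182.439 = 4576.914 µg/L·h
Trapezoidal AUC_0→4.25 (oral suspension):
  [0→0.5]: (0.0+513.5)/2 × 0.5 = 128.375
  [0.5→2.5]: (513.5+724.0)/2 × 2 = 1237.5
  [2.5→2.75]: (724.0+697.5)/2 × 0.25 = 177.6875
  [2.75→3.75]: (697.5+584.1)/2 × 1 = 640.8
  [3.75→4.25]: (584.1+530.0)/2 × 0.5 = 278.525
  Sum = 2462.8875 µg/L·h
oral suspension tail: 530.0/0.205 = 2585.366; AUC_ev,0→∞ = 2462.8875 + 2585.366 = 5048.2535 µg/L·h
F = (AUC_ev/D_ev)/(AUC_iv/D_iv) = (5048.2535/80)/(4576.914/20) = 63.1032/228.8457 = 0.2757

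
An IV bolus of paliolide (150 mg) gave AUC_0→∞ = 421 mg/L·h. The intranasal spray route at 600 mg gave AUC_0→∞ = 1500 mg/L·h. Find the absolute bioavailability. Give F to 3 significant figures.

F = (AUC_ev / D_ev) / (AUC_iv / D_iv)
  = (1500/600) / (421/150)
  = 2.5 / 2.80667 = 0.8907

F = 0.891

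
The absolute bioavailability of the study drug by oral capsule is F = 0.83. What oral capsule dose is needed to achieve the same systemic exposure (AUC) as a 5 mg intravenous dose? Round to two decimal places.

D_oral = 6.02 mg

For equal systemic exposure: F × D_ev = D_iv
D_ev = D_iv / F = 5 / 0.83 = 6.0241 mg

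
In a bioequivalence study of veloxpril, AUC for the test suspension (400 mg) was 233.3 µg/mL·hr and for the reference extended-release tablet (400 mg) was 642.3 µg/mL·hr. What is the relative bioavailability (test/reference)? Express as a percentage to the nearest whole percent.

F_rel = 36%

F_rel = (AUC_test/D_test) / (AUC_ref/D_ref)
      = (233.3/400) / (642.3/400)
      = 0.58325 / 1.60575 = 0.3632 = 36.32%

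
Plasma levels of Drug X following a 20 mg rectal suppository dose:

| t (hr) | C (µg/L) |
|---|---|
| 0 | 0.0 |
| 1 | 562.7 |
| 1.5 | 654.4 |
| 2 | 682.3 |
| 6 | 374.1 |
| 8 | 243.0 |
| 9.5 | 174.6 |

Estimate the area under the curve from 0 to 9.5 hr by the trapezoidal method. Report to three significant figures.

Trapezoidal AUC_0→9.5:
  [0→1]: (0.0+562.7)/2 × 1 = 281.35
  [1→1.5]: (562.7+654.4)/2 × 0.5 = 304.275
  [1.5→2]: (654.4+682.3)/2 × 0.5 = 334.175
  [2→6]: (682.3+374.1)/2 × 4 = 2112.8
  [6→8]: (374.1+243.0)/2 × 2 = 617.1
  [8→9.5]: (243.0+174.6)/2 × 1.5 = 313.2
  Sum = 3962.9 µg/L·hr

AUC = 3960 µg/L·hr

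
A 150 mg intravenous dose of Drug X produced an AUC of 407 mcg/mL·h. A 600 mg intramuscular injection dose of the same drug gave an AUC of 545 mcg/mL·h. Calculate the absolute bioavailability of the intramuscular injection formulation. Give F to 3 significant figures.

F = 0.335

F = (AUC_ev / D_ev) / (AUC_iv / D_iv)
  = (545/600) / (407/150)
  = 0.908333 / 2.71333 = 0.3348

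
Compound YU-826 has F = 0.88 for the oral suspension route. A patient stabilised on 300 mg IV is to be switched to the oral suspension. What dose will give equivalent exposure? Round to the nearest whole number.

For equal systemic exposure: F × D_ev = D_iv
D_ev = D_iv / F = 300 / 0.88 = 340.909 mg

D_oral = 341 mg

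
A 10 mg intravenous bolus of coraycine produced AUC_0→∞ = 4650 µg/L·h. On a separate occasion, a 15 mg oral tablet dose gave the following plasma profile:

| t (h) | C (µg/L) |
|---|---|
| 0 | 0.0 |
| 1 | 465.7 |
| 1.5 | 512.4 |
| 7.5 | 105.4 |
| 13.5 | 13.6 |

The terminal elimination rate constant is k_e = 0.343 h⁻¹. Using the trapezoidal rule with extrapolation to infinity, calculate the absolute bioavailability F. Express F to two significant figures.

Trapezoidal AUC_0→13.5 (oral tablet):
  [0→1]: (0.0+465.7)/2 × 1 = 232.85
  [1→1.5]: (465.7+512.4)/2 × 0.5 = 244.525
  [1.5→7.5]: (512.4+105.4)/2 × 6 = 1853.4
  [7.5→13.5]: (105.4+13.6)/2 × 6 = 357.0
  Sum = 2687.775 µg/L·h
Tail: C_last/k_e = 13.6/0.343 = 39.650
AUC_0→∞ (oral tablet) = 2687.775 + 39.650 = 2727.425 µg/L·h
F = (AUC_ev/D_ev)/(AUC_iv/D_iv) = (2727.425/15)/(4650/10) = 181.828/465 = 0.3910

F = 0.39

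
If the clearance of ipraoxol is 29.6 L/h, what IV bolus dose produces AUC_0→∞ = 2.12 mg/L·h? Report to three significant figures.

Dose = 62.8 mg

Dose_iv = CL × AUC_0→∞
     = 29.6 × 2.12 = 62.752 mg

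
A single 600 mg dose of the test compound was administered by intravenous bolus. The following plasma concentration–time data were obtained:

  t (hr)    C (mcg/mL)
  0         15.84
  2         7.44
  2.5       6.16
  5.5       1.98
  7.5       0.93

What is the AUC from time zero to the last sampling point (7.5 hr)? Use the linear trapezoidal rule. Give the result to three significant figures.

Trapezoidal AUC_0→7.5:
  [0→2]: (15.84+7.44)/2 × 2 = 23.28
  [2→2.5]: (7.44+6.16)/2 × 0.5 = 3.4
  [2.5→5.5]: (6.16+1.98)/2 × 3 = 12.21
  [5.5→7.5]: (1.98+0.93)/2 × 2 = 2.91
  Sum = 41.8 mcg/mL·hr

AUC = 41.8 mcg/mL·hr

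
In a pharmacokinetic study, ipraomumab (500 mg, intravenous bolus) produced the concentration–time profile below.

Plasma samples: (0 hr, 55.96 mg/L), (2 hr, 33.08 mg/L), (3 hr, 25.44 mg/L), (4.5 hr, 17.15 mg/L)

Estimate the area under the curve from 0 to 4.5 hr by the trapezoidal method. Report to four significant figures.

Trapezoidal AUC_0→4.5:
  [0→2]: (55.96+33.08)/2 × 2 = 89.04
  [2→3]: (33.08+25.44)/2 × 1 = 29.26
  [3→4.5]: (25.44+17.15)/2 × 1.5 = 31.9425
  Sum = 150.2425 mg/L·hr

AUC = 150.2 mg/L·hr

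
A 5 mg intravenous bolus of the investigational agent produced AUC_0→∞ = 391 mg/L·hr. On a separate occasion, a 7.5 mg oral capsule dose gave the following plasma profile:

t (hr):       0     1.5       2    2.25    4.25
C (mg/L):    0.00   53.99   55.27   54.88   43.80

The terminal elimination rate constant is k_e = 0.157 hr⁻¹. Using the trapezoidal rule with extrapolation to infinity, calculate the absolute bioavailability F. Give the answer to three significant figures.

Trapezoidal AUC_0→4.25 (oral capsule):
  [0→1.5]: (0.00+53.99)/2 × 1.5 = 40.4925
  [1.5→2]: (53.99+55.27)/2 × 0.5 = 27.315
  [2→2.25]: (55.27+54.88)/2 × 0.25 = 13.76875
  [2.25→4.25]: (54.88+43.80)/2 × 2 = 98.68
  Sum = 180.25625 mg/L·hr
Tail: C_last/k_e = 43.80/0.157 = 278.981
AUC_0→∞ (oral capsule) = 180.25625 + 278.981 = 459.23725 mg/L·hr
F = (AUC_ev/D_ev)/(AUC_iv/D_iv) = (459.23725/7.5)/(391/5) = 61.2316/78.2 = 0.7830

F = 0.783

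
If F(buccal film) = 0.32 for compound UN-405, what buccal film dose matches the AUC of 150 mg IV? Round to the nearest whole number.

D_buccal = 469 mg

For equal systemic exposure: F × D_ev = D_iv
D_ev = D_iv / F = 150 / 0.32 = 468.75 mg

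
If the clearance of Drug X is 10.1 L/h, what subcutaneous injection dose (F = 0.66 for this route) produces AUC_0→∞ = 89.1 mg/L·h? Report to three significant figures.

Dose = CL × AUC_0→∞ / F
     = 10.1 × 89.1 / 0.66 = 1363.5 mg

Dose = 1360 mg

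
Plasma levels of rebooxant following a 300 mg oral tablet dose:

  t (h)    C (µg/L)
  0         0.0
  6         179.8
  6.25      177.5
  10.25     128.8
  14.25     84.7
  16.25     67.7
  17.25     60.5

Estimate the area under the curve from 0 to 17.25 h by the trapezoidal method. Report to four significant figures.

Trapezoidal AUC_0→17.25:
  [0→6]: (0.0+179.8)/2 × 6 = 539.4
  [6→6.25]: (179.8+177.5)/2 × 0.25 = 44.6625
  [6.25→10.25]: (177.5+128.8)/2 × 4 = 612.6
  [10.25→14.25]: (128.8+84.7)/2 × 4 = 427.0
  [14.25→16.25]: (84.7+67.7)/2 × 2 = 152.4
  [16.25→17.25]: (67.7+60.5)/2 × 1 = 64.1
  Sum = 1840.1625 µg/L·h

AUC = 1840 µg/L·h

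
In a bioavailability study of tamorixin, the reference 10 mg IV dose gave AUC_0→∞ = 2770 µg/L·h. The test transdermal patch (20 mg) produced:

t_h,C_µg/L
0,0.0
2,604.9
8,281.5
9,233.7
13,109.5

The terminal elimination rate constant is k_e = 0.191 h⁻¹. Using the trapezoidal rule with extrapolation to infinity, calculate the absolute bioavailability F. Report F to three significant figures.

Trapezoidal AUC_0→13 (transdermal patch):
  [0→2]: (0.0+604.9)/2 × 2 = 604.9
  [2→8]: (604.9+281.5)/2 × 6 = 2659.2
  [8→9]: (281.5+233.7)/2 × 1 = 257.6
  [9→13]: (233.7+109.5)/2 × 4 = 686.4
  Sum = 4208.1 µg/L·h
Tail: C_last/k_e = 109.5/0.191 = 573.298
AUC_0→∞ (transdermal patch) = 4208.1 + 573.298 = 4781.398 µg/L·h
F = (AUC_ev/D_ev)/(AUC_iv/D_iv) = (4781.398/20)/(2770/10) = 239.0699/277 = 0.8631

F = 0.863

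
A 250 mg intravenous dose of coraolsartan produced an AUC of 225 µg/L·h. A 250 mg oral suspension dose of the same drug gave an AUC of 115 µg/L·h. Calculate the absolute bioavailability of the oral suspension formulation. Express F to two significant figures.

F = 0.51

F = (AUC_ev / D_ev) / (AUC_iv / D_iv)
  = (115/250) / (225/250)
  = 0.46 / 0.9 = 0.5111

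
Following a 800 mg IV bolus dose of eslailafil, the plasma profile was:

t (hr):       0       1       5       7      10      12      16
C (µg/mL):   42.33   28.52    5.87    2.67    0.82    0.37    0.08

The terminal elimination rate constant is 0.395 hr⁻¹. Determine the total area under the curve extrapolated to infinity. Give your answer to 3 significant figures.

AUC = 120 µg/mL·hr

Trapezoidal AUC_0→16:
  [0→1]: (42.33+28.52)/2 × 1 = 35.425
  [1→5]: (28.52+5.87)/2 × 4 = 68.78
  [5→7]: (5.87+2.67)/2 × 2 = 8.54
  [7→10]: (2.67+0.82)/2 × 3 = 5.235
  [10→12]: (0.82+0.37)/2 × 2 = 1.19
  [12→16]: (0.37+0.08)/2 × 4 = 0.9
  Sum = 120.07 µg/mL·hr
Extrapolated tail: C_last / k_e = 0.08 / 0.395 = 0.203
AUC_0→∞ = 120.07 + 0.203 = 120.273 µg/mL·hr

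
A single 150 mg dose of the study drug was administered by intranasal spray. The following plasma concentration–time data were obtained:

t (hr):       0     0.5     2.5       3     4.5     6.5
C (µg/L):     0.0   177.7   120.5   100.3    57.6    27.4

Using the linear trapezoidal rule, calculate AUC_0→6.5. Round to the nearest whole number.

AUC = 601 µg/L·hr

Trapezoidal AUC_0→6.5:
  [0→0.5]: (0.0+177.7)/2 × 0.5 = 44.425
  [0.5→2.5]: (177.7+120.5)/2 × 2 = 298.2
  [2.5→3]: (120.5+100.3)/2 × 0.5 = 55.2
  [3→4.5]: (100.3+57.6)/2 × 1.5 = 118.425
  [4.5→6.5]: (57.6+27.4)/2 × 2 = 85.0
  Sum = 601.25 µg/L·hr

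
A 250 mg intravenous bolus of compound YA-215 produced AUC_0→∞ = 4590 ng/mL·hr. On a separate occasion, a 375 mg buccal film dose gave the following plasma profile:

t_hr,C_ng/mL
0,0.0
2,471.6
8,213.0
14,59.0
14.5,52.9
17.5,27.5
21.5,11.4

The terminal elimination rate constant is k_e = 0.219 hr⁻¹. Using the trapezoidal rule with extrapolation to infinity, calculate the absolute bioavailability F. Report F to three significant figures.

F = 0.526

Trapezoidal AUC_0→21.5 (buccal film):
  [0→2]: (0.0+471.6)/2 × 2 = 471.6
  [2→8]: (471.6+213.0)/2 × 6 = 2053.8
  [8→14]: (213.0+59.0)/2 × 6 = 816.0
  [14→14.5]: (59.0+52.9)/2 × 0.5 = 27.975
  [14.5→17.5]: (52.9+27.5)/2 × 3 = 120.6
  [17.5→21.5]: (27.5+11.4)/2 × 4 = 77.8
  Sum = 3567.775 ng/mL·hr
Tail: C_last/k_e = 11.4/0.219 = 52.055
AUC_0→∞ (buccal film) = 3567.775 + 52.055 = 3619.83 ng/mL·hr
F = (AUC_ev/D_ev)/(AUC_iv/D_iv) = (3619.83/375)/(4590/250) = 9.65288/18.36 = 0.5258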